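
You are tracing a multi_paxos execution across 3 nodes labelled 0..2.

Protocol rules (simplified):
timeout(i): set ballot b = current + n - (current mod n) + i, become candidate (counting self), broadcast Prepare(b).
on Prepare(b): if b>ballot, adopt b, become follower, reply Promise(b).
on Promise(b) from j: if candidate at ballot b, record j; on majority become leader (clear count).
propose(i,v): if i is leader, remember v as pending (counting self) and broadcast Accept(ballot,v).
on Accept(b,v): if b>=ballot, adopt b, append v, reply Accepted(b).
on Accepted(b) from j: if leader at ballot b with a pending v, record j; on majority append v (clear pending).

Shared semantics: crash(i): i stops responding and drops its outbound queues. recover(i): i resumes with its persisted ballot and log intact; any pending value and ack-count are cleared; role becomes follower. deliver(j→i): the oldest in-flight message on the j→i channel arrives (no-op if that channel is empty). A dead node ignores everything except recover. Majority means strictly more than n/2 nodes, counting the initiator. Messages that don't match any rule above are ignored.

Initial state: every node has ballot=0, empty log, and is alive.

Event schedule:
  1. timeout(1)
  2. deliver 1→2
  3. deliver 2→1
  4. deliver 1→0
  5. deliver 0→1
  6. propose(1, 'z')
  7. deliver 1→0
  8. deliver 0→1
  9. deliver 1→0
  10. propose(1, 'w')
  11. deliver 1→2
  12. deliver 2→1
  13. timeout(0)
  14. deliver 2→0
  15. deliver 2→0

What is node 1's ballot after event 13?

4

e1 timeout(1): 1[cand,b=4,-]
e2 deliver 1→2: 2[foll,b=4,-]
e3 deliver 2→1: 1[lead,b=4,-]
e4 deliver 1→0: 0[foll,b=4,-]
e5 deliver 0→1: ·
e6 propose(1,'z'): ·
e7 deliver 1→0: 0[foll,b=4,z]
e8 deliver 0→1: 1[lead,b=4,z]
e9 deliver 1→0: ·
e10 propose(1,'w'): ·
e11 deliver 1→2: 2[foll,b=4,z]
e12 deliver 2→1: 1[lead,b=4,z,w]
e13 timeout(0): 0[cand,b=6,z]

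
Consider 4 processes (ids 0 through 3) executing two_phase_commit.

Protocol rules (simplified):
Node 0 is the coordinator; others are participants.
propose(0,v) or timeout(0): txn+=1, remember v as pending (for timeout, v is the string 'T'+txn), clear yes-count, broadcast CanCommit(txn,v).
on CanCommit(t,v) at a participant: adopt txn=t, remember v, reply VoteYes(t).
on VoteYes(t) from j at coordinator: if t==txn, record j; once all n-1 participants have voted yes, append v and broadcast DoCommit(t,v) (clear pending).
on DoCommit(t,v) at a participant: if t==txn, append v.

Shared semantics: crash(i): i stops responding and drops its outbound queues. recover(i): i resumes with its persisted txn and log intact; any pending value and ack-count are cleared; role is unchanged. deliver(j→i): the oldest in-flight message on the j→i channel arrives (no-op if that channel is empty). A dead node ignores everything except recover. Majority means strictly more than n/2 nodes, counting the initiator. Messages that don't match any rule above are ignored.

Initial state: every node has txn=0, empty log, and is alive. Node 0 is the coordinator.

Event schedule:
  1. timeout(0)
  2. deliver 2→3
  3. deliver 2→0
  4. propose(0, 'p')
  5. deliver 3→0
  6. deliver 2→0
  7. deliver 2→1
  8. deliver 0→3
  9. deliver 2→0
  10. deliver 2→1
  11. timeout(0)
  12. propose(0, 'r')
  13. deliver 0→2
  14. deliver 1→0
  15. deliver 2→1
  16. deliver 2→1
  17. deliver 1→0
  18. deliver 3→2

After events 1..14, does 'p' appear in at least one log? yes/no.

no

e1 timeout(0): 0[coor,t=1,-]
e2 deliver 2→3: ·
e3 deliver 2→0: ·
e4 propose(0,'p'): 0[coor,t=2,-]
e5 deliver 3→0: ·
e6 deliver 2→0: ·
e7 deliver 2→1: ·
e8 deliver 0→3: 3[part,t=1,-]
e9 deliver 2→0: ·
e10 deliver 2→1: ·
e11 timeout(0): 0[coor,t=3,-]
e12 propose(0,'r'): 0[coor,t=4,-]
e13 deliver 0→2: 2[part,t=1,-]
e14 deliver 1→0: ·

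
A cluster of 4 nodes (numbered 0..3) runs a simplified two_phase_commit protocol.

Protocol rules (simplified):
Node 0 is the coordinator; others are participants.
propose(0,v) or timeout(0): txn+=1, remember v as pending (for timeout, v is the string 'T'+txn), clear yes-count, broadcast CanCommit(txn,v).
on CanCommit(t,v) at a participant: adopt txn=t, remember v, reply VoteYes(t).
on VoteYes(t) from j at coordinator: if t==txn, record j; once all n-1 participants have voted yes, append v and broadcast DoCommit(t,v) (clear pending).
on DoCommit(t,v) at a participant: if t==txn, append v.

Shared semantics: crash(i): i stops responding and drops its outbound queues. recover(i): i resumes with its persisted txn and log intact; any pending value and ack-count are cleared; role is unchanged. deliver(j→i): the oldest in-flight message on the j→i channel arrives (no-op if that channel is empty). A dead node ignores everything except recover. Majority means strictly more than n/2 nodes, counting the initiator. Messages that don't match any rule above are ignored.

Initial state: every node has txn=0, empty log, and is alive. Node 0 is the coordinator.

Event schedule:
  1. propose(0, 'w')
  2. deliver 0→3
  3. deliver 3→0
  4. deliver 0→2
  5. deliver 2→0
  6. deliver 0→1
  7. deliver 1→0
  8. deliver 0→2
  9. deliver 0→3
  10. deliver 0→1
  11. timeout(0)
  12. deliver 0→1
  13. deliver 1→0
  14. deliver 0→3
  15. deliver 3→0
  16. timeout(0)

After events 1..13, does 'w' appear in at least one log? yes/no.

after 1 — propose(0,'w'): n0:coor/t1/[-]
after 2 — deliver 0→3: n3:part/t1/[-]
after 3 — deliver 3→0: ·
after 4 — deliver 0→2: n2:part/t1/[-]
after 5 — deliver 2→0: ·
after 6 — deliver 0→1: n1:part/t1/[-]
after 7 — deliver 1→0: n0:coor/t1/[w]
after 8 — deliver 0→2: n2:part/t1/[w]
after 9 — deliver 0→3: n3:part/t1/[w]
after 10 — deliver 0→1: n1:part/t1/[w]
after 11 — timeout(0): n0:coor/t2/[w]
after 12 — deliver 0→1: n1:part/t2/[w]
after 13 — deliver 1→0: ·

yes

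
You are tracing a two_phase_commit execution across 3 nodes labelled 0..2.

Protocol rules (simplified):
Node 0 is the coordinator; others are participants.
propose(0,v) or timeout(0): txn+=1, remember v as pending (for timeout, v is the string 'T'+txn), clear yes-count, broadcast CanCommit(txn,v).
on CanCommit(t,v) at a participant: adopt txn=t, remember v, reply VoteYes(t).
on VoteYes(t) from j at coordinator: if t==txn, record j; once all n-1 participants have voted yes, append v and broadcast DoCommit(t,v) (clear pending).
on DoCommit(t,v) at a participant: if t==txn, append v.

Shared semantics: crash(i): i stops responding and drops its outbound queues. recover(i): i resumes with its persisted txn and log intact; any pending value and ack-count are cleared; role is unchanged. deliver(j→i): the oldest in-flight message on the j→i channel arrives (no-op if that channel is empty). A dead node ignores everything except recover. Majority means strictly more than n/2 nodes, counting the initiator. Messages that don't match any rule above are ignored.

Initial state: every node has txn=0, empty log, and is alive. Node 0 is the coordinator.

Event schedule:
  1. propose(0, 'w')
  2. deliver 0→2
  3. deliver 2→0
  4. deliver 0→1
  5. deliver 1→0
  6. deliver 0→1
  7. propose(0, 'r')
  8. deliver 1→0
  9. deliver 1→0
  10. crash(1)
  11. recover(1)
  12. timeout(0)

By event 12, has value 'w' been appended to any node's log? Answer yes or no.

yes

[1] propose(0,'w') → N0(coor t1 [-])
[2] deliver 0→2 → N2(part t1 [-])
[3] deliver 2→0 → ∅
[4] deliver 0→1 → N1(part t1 [-])
[5] deliver 1→0 → N0(coor t1 [w])
[6] deliver 0→1 → N1(part t1 [w])
[7] propose(0,'r') → N0(coor t2 [w])
[8] deliver 1→0 → ∅
[9] deliver 1→0 → ∅
[10] crash(1) → N1(✗part t1 [w])
[11] recover(1) → N1(part t1 [w])
[12] timeout(0) → N0(coor t3 [w])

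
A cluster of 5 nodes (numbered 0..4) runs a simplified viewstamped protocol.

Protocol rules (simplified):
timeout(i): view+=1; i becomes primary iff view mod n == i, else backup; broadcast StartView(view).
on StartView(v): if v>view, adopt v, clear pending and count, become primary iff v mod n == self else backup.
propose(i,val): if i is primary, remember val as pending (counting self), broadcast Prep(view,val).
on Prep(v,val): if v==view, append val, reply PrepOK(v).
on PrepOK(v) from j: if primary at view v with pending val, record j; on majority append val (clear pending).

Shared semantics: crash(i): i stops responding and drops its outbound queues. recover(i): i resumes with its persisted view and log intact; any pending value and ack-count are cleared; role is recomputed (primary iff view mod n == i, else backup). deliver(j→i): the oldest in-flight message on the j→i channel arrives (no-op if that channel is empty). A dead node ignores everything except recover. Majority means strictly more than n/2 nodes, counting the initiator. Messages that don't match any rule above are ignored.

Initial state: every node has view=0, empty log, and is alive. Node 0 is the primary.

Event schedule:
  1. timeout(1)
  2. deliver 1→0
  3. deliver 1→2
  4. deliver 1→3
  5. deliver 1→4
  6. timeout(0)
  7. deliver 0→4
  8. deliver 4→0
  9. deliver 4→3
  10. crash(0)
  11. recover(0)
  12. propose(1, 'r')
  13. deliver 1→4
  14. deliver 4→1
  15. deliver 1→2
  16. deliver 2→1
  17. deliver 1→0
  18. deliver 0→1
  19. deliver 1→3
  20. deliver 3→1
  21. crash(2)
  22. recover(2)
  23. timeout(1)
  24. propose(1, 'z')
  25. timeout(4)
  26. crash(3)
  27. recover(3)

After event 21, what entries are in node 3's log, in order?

r

1. timeout(1):  <1:prim v1 ->
2. deliver 1→0:  <0:back v1 ->
3. deliver 1→2:  <2:back v1 ->
4. deliver 1→3:  <3:back v1 ->
5. deliver 1→4:  <4:back v1 ->
6. timeout(0):  <0:back v2 ->
7. deliver 0→4:  <4:back v2 ->
8. deliver 4→0:  nop
9. deliver 4→3:  nop
10. crash(0):  <0:✗back v2 ->
11. recover(0):  <0:back v2 ->
12. propose(1,'r'):  nop
13. deliver 1→4:  nop
14. deliver 4→1:  nop
15. deliver 1→2:  <2:back v1 r>
16. deliver 2→1:  nop
17. deliver 1→0:  nop
18. deliver 0→1:  nop
19. deliver 1→3:  <3:back v1 r>
20. deliver 3→1:  <1:prim v1 r>
21. crash(2):  <2:✗back v1 r>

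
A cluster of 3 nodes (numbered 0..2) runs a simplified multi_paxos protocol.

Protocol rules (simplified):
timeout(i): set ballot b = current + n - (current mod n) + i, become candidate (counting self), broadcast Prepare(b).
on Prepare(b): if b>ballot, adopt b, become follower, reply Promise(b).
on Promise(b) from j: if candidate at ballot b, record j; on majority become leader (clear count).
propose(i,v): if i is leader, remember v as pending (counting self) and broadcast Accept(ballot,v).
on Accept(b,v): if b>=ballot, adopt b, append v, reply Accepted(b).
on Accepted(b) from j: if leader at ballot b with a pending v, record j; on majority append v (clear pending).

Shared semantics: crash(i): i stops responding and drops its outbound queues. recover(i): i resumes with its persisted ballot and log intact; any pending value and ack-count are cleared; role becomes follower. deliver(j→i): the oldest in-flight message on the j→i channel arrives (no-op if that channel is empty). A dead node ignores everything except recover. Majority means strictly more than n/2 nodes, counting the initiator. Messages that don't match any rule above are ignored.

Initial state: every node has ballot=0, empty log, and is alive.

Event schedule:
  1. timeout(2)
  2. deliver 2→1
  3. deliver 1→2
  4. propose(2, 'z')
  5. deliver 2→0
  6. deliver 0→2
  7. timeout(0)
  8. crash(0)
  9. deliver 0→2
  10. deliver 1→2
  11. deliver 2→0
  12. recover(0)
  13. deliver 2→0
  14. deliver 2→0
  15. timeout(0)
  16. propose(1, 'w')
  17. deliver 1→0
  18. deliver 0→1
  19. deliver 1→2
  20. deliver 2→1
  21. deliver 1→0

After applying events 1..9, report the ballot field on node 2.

after 1 — timeout(2): n2:cand/b5/[-]
after 2 — deliver 2→1: n1:foll/b5/[-]
after 3 — deliver 1→2: n2:lead/b5/[-]
after 4 — propose(2,'z'): ·
after 5 — deliver 2→0: n0:foll/b5/[-]
after 6 — deliver 0→2: ·
after 7 — timeout(0): n0:cand/b6/[-]
after 8 — crash(0): n0:✗cand/b6/[-]
after 9 — deliver 0→2: ·

5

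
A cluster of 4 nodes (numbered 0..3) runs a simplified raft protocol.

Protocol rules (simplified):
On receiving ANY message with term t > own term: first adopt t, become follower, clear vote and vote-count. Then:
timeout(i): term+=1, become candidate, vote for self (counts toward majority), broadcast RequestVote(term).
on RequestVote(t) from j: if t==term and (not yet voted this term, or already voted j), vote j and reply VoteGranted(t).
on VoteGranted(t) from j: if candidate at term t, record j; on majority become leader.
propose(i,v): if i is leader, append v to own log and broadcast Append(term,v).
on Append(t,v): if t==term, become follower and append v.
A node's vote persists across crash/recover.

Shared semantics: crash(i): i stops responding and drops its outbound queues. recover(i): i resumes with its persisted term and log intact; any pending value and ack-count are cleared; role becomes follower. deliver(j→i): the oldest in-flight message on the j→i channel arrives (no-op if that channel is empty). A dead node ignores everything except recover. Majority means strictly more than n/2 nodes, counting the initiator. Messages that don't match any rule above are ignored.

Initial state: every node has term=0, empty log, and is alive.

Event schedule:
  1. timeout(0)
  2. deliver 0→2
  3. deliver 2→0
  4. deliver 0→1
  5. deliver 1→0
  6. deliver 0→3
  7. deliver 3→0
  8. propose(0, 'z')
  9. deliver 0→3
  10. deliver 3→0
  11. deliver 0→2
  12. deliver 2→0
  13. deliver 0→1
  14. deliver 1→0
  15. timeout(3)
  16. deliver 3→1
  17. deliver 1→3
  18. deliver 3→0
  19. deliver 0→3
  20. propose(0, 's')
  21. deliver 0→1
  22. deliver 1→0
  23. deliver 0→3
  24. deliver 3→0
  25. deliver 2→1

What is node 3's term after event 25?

1. timeout(0):  <0:cand t1 ->
2. deliver 0→2:  <2:foll t1 ->
3. deliver 2→0:  nop
4. deliver 0→1:  <1:foll t1 ->
5. deliver 1→0:  <0:lead t1 ->
6. deliver 0→3:  <3:foll t1 ->
7. deliver 3→0:  nop
8. propose(0,'z'):  <0:lead t1 z>
9. deliver 0→3:  <3:foll t1 z>
10. deliver 3→0:  nop
11. deliver 0→2:  <2:foll t1 z>
12. deliver 2→0:  nop
13. deliver 0→1:  <1:foll t1 z>
14. deliver 1→0:  nop
15. timeout(3):  <3:cand t2 z>
16. deliver 3→1:  <1:foll t2 z>
17. deliver 1→3:  nop
18. deliver 3→0:  <0:foll t2 z>
19. deliver 0→3:  <3:lead t2 z>
20. propose(0,'s'):  nop
21. deliver 0→1:  nop
22. deliver 1→0:  nop
23. deliver 0→3:  nop
24. deliver 3→0:  nop
25. deliver 2→1:  nop

2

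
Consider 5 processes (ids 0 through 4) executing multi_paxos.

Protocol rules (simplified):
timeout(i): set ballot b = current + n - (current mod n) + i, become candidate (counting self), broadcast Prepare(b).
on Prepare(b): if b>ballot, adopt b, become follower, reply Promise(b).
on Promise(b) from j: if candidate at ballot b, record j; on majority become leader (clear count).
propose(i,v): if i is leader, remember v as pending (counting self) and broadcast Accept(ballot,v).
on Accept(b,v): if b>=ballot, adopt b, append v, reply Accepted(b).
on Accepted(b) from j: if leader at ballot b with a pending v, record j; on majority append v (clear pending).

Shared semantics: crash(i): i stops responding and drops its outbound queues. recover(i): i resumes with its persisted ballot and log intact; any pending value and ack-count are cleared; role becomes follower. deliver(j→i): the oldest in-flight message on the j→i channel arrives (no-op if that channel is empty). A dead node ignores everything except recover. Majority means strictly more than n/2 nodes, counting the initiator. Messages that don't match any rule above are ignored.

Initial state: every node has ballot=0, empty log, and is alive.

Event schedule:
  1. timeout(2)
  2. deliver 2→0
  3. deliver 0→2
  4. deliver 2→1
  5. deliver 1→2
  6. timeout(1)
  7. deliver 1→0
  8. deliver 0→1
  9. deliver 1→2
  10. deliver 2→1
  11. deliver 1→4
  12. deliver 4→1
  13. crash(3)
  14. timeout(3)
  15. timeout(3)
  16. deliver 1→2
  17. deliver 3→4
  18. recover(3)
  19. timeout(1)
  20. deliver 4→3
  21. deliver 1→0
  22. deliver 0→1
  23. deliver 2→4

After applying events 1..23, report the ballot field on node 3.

step 1 timeout(2): 2={cand,b=7,log=-}
step 2 deliver 2→0: 0={foll,b=7,log=-}
step 3 deliver 0→2: —
step 4 deliver 2→1: 1={foll,b=7,log=-}
step 5 deliver 1→2: 2={lead,b=7,log=-}
step 6 timeout(1): 1={cand,b=11,log=-}
step 7 deliver 1→0: 0={foll,b=11,log=-}
step 8 deliver 0→1: —
step 9 deliver 1→2: 2={foll,b=11,log=-}
step 10 deliver 2→1: 1={lead,b=11,log=-}
step 11 deliver 1→4: 4={foll,b=11,log=-}
step 12 deliver 4→1: —
step 13 crash(3): 3={✗foll,b=0,log=-}
step 14 timeout(3): —
step 15 timeout(3): —
step 16 deliver 1→2: —
step 17 deliver 3→4: —
step 18 recover(3): 3={foll,b=0,log=-}
step 19 timeout(1): 1={cand,b=16,log=-}
step 20 deliver 4→3: —
step 21 deliver 1→0: 0={foll,b=16,log=-}
step 22 deliver 0→1: —
step 23 deliver 2→4: —

0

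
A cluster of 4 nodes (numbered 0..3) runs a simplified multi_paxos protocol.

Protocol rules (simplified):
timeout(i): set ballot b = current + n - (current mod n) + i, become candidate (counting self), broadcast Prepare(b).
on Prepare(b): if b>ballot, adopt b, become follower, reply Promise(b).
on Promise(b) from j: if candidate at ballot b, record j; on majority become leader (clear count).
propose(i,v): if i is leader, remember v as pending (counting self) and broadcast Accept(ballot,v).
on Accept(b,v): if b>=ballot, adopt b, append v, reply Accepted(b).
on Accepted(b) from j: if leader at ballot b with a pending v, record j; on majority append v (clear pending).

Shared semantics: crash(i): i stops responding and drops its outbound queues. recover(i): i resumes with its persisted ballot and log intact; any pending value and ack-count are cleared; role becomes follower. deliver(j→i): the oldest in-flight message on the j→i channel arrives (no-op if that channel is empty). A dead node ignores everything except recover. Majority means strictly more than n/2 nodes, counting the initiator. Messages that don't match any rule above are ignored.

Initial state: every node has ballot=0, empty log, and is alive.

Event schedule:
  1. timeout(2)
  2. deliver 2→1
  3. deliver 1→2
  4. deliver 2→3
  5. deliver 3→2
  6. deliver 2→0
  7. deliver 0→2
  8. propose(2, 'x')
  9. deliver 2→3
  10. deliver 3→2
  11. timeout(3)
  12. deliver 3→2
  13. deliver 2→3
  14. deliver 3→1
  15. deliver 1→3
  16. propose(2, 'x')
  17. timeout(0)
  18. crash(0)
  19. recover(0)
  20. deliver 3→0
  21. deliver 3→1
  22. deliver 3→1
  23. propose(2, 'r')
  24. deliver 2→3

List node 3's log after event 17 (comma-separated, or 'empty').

x

after 1 — timeout(2): n2:cand/b6/[-]
after 2 — deliver 2→1: n1:foll/b6/[-]
after 3 — deliver 1→2: ·
after 4 — deliver 2→3: n3:foll/b6/[-]
after 5 — deliver 3→2: n2:lead/b6/[-]
after 6 — deliver 2→0: n0:foll/b6/[-]
after 7 — deliver 0→2: ·
after 8 — propose(2,'x'): ·
after 9 — deliver 2→3: n3:foll/b6/[x]
after 10 — deliver 3→2: ·
after 11 — timeout(3): n3:cand/b11/[x]
after 12 — deliver 3→2: n2:foll/b11/[-]
after 13 — deliver 2→3: ·
after 14 — deliver 3→1: n1:foll/b11/[-]
after 15 — deliver 1→3: n3:lead/b11/[x]
after 16 — propose(2,'x'): ·
after 17 — timeout(0): n0:cand/b8/[-]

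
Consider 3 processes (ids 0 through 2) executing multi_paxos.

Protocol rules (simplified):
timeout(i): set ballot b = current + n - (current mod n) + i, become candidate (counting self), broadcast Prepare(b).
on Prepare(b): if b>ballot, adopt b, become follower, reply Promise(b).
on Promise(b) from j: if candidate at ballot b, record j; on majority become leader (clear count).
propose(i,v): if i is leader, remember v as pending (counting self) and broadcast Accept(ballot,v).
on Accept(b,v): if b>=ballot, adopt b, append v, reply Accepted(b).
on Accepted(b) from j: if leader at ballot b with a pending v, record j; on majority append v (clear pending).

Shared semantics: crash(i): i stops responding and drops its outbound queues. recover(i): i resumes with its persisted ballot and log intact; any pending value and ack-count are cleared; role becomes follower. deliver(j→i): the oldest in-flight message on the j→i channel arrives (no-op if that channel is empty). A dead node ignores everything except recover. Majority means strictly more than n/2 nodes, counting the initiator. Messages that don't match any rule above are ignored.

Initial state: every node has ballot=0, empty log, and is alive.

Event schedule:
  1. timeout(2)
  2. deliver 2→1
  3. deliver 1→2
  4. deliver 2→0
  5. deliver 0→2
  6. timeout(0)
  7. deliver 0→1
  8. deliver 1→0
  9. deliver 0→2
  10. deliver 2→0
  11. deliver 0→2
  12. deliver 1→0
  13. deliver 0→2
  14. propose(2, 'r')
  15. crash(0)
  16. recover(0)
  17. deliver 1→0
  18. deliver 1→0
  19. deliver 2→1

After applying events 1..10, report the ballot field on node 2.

6

after 1 — timeout(2): n2:cand/b5/[-]
after 2 — deliver 2→1: n1:foll/b5/[-]
after 3 — deliver 1→2: n2:lead/b5/[-]
after 4 — deliver 2→0: n0:foll/b5/[-]
after 5 — deliver 0→2: ·
after 6 — timeout(0): n0:cand/b6/[-]
after 7 — deliver 0→1: n1:foll/b6/[-]
after 8 — deliver 1→0: n0:lead/b6/[-]
after 9 — deliver 0→2: n2:foll/b6/[-]
after 10 — deliver 2→0: ·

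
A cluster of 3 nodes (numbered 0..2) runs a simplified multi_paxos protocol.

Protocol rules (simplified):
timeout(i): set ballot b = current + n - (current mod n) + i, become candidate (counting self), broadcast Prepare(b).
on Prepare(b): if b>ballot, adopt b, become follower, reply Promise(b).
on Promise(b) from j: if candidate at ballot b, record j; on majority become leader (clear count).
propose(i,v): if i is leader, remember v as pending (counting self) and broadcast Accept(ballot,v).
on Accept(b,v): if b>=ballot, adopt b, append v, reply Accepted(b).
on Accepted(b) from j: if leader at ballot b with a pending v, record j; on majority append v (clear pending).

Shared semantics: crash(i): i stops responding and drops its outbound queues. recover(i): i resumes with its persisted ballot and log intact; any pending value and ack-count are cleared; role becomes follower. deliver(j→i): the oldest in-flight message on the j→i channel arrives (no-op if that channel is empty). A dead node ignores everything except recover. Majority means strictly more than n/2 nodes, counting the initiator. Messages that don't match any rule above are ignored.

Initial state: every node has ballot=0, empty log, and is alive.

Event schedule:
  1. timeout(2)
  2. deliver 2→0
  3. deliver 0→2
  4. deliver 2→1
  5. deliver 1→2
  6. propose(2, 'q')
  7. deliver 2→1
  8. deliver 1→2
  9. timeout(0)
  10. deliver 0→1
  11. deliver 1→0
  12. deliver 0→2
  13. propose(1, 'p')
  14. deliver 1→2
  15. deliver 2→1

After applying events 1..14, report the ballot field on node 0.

e1 timeout(2): 2[cand,b=5,-]
e2 deliver 2→0: 0[foll,b=5,-]
e3 deliver 0→2: 2[lead,b=5,-]
e4 deliver 2→1: 1[foll,b=5,-]
e5 deliver 1→2: ·
e6 propose(2,'q'): ·
e7 deliver 2→1: 1[foll,b=5,q]
e8 deliver 1→2: 2[lead,b=5,q]
e9 timeout(0): 0[cand,b=6,-]
e10 deliver 0→1: 1[foll,b=6,q]
e11 deliver 1→0: 0[lead,b=6,-]
e12 deliver 0→2: 2[foll,b=6,q]
e13 propose(1,'p'): ·
e14 deliver 1→2: ·

6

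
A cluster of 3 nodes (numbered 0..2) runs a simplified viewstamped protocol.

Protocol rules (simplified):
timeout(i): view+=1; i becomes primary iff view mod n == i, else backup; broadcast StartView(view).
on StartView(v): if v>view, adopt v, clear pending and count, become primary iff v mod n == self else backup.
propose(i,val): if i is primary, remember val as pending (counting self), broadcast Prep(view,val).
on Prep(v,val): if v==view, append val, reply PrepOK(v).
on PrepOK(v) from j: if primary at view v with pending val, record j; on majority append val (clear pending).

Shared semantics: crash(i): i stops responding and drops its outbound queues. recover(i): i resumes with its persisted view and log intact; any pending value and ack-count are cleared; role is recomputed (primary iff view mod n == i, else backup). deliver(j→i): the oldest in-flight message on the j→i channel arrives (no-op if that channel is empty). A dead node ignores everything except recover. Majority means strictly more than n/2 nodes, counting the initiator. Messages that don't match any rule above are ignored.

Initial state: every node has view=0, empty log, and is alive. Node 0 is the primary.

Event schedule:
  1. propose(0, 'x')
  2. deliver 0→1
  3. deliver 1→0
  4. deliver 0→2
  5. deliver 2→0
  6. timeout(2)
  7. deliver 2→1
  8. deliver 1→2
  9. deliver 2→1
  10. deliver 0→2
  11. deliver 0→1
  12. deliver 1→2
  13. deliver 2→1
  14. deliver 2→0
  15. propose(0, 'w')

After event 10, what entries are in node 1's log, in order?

1. propose(0,'x'):  nop
2. deliver 0→1:  <1:back v0 x>
3. deliver 1→0:  <0:prim v0 x>
4. deliver 0→2:  <2:back v0 x>
5. deliver 2→0:  nop
6. timeout(2):  <2:back v1 x>
7. deliver 2→1:  <1:prim v1 x>
8. deliver 1→2:  nop
9. deliver 2→1:  nop
10. deliver 0→2:  nop

x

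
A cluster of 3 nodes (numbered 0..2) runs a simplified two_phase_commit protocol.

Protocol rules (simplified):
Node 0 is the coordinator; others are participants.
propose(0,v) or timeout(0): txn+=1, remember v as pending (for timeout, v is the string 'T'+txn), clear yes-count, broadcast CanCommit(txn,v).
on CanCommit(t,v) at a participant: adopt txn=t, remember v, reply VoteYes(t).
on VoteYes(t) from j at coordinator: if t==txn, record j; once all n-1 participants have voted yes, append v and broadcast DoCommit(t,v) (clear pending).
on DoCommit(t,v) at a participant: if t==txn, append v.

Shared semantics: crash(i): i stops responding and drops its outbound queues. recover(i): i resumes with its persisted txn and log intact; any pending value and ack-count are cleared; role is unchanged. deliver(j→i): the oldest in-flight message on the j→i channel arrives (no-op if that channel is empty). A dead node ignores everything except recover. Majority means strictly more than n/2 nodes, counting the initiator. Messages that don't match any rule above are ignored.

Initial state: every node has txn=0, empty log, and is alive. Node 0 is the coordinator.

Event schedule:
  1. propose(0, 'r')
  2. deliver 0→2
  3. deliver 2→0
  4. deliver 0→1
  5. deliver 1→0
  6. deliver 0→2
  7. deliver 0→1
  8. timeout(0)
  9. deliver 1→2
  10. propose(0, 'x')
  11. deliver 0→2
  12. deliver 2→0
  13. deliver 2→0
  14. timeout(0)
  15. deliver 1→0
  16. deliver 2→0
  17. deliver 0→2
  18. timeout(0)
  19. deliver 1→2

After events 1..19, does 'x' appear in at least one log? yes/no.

no

[1] propose(0,'r') → N0(coor t1 [-])
[2] deliver 0→2 → N2(part t1 [-])
[3] deliver 2→0 → ∅
[4] deliver 0→1 → N1(part t1 [-])
[5] deliver 1→0 → N0(coor t1 [r])
[6] deliver 0→2 → N2(part t1 [r])
[7] deliver 0→1 → N1(part t1 [r])
[8] timeout(0) → N0(coor t2 [r])
[9] deliver 1→2 → ∅
[10] propose(0,'x') → N0(coor t3 [r])
[11] deliver 0→2 → N2(part t2 [r])
[12] deliver 2→0 → ∅
[13] deliver 2→0 → ∅
[14] timeout(0) → N0(coor t4 [r])
[15] deliver 1→0 → ∅
[16] deliver 2→0 → ∅
[17] deliver 0→2 → N2(part t3 [r])
[18] timeout(0) → N0(coor t5 [r])
[19] deliver 1→2 → ∅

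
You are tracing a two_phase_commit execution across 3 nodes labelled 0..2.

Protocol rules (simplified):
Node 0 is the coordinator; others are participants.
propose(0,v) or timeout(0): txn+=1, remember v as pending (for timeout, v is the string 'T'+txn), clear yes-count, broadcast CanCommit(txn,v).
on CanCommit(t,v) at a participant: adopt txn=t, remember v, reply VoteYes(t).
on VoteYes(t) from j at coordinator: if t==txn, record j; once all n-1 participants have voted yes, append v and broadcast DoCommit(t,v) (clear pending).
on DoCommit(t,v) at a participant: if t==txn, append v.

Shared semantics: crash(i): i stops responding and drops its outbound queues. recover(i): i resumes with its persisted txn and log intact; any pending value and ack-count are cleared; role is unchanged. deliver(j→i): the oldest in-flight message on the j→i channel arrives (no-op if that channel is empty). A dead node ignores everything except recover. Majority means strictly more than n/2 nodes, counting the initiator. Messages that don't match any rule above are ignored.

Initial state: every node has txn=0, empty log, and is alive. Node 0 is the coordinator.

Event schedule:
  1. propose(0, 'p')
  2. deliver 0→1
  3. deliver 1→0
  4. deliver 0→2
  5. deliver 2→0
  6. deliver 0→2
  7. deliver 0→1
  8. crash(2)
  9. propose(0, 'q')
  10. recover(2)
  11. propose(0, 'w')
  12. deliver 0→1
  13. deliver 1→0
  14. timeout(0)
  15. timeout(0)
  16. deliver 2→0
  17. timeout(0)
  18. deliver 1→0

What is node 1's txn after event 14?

step 1 propose(0,'p'): 0={coor,t=1,log=-}
step 2 deliver 0→1: 1={part,t=1,log=-}
step 3 deliver 1→0: —
step 4 deliver 0→2: 2={part,t=1,log=-}
step 5 deliver 2→0: 0={coor,t=1,log=p}
step 6 deliver 0→2: 2={part,t=1,log=p}
step 7 deliver 0→1: 1={part,t=1,log=p}
step 8 crash(2): 2={✗part,t=1,log=p}
step 9 propose(0,'q'): 0={coor,t=2,log=p}
step 10 recover(2): 2={part,t=1,log=p}
step 11 propose(0,'w'): 0={coor,t=3,log=p}
step 12 deliver 0→1: 1={part,t=2,log=p}
step 13 deliver 1→0: —
step 14 timeout(0): 0={coor,t=4,log=p}

2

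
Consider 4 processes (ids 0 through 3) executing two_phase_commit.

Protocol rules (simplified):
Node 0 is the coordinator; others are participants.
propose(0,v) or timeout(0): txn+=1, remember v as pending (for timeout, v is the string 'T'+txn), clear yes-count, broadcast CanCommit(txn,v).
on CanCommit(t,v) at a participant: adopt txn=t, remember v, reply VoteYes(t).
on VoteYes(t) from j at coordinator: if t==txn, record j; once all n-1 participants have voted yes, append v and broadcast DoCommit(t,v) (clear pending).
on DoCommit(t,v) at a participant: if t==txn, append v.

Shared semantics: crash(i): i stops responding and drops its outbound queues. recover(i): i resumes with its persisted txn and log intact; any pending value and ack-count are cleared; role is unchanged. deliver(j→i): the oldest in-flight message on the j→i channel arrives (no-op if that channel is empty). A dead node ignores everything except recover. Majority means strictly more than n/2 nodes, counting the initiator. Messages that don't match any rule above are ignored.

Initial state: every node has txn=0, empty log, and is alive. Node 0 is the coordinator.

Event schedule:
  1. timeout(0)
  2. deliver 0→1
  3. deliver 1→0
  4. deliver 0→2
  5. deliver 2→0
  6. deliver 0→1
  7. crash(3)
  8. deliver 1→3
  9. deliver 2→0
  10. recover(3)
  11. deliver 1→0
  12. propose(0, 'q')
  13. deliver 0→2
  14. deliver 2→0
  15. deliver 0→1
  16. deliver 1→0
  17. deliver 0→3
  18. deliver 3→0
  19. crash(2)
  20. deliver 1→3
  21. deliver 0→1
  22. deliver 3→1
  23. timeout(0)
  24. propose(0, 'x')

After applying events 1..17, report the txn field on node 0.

2

[1] timeout(0) → N0(coor t1 [-])
[2] deliver 0→1 → N1(part t1 [-])
[3] deliver 1→0 → ∅
[4] deliver 0→2 → N2(part t1 [-])
[5] deliver 2→0 → ∅
[6] deliver 0→1 → ∅
[7] crash(3) → N3(✗part t0 [-])
[8] deliver 1→3 → ∅
[9] deliver 2→0 → ∅
[10] recover(3) → N3(part t0 [-])
[11] deliver 1→0 → ∅
[12] propose(0,'q') → N0(coor t2 [-])
[13] deliver 0→2 → N2(part t2 [-])
[14] deliver 2→0 → ∅
[15] deliver 0→1 → N1(part t2 [-])
[16] deliver 1→0 → ∅
[17] deliver 0→3 → N3(part t1 [-])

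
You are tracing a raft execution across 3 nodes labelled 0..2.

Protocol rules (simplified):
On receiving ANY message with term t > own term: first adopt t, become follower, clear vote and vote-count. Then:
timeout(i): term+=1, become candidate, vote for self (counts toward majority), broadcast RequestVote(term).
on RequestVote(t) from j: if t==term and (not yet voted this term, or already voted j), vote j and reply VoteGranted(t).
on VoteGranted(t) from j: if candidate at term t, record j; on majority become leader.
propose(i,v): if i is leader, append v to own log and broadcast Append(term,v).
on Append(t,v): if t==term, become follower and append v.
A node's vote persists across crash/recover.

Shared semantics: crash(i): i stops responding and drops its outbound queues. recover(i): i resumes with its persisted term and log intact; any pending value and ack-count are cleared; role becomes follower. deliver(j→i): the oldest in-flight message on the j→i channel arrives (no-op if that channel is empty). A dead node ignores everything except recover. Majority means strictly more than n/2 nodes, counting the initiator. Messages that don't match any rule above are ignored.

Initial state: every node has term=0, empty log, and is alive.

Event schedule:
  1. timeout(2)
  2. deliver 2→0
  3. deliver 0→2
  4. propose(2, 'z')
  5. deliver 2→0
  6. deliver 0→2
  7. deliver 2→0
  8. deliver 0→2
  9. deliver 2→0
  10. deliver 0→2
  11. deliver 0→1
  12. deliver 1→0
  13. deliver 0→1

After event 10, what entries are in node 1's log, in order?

empty

e1 timeout(2): 2[cand,t=1,-]
e2 deliver 2→0: 0[foll,t=1,-]
e3 deliver 0→2: 2[lead,t=1,-]
e4 propose(2,'z'): 2[lead,t=1,z]
e5 deliver 2→0: 0[foll,t=1,z]
e6 deliver 0→2: ·
e7 deliver 2→0: ·
e8 deliver 0→2: ·
e9 deliver 2→0: ·
e10 deliver 0→2: ·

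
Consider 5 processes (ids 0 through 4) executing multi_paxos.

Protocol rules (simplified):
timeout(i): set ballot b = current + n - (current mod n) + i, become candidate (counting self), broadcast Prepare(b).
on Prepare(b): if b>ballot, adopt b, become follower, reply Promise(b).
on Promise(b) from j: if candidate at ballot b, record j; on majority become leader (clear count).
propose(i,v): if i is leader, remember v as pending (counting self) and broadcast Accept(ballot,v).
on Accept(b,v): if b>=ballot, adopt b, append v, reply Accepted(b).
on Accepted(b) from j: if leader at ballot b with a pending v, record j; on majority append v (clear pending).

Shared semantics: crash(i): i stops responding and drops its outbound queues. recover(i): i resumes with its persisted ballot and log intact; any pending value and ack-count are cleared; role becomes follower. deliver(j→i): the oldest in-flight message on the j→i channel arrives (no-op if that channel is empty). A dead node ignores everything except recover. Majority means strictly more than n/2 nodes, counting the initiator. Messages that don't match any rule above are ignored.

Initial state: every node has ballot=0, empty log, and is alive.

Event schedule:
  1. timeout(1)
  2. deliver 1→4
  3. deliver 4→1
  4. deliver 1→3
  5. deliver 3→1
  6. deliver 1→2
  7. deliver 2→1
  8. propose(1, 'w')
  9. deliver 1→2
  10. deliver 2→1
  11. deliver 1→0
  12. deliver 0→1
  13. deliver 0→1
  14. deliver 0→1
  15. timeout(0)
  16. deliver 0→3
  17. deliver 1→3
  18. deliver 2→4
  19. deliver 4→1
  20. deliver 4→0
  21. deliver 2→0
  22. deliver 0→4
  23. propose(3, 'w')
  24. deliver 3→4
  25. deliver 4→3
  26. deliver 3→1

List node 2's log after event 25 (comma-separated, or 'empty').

after 1 — timeout(1): n1:cand/b6/[-]
after 2 — deliver 1→4: n4:foll/b6/[-]
after 3 — deliver 4→1: ·
after 4 — deliver 1→3: n3:foll/b6/[-]
after 5 — deliver 3→1: n1:lead/b6/[-]
after 6 — deliver 1→2: n2:foll/b6/[-]
after 7 — deliver 2→1: ·
after 8 — propose(1,'w'): ·
after 9 — deliver 1→2: n2:foll/b6/[w]
after 10 — deliver 2→1: ·
after 11 — deliver 1→0: n0:foll/b6/[-]
after 12 — deliver 0→1: ·
after 13 — deliver 0→1: ·
after 14 — deliver 0→1: ·
after 15 — timeout(0): n0:cand/b10/[-]
after 16 — deliver 0→3: n3:foll/b10/[-]
after 17 — deliver 1→3: ·
after 18 — deliver 2→4: ·
after 19 — deliver 4→1: ·
after 20 — deliver 4→0: ·
after 21 — deliver 2→0: ·
after 22 — deliver 0→4: n4:foll/b10/[-]
after 23 — propose(3,'w'): ·
after 24 — deliver 3→4: ·
after 25 — deliver 4→3: ·

w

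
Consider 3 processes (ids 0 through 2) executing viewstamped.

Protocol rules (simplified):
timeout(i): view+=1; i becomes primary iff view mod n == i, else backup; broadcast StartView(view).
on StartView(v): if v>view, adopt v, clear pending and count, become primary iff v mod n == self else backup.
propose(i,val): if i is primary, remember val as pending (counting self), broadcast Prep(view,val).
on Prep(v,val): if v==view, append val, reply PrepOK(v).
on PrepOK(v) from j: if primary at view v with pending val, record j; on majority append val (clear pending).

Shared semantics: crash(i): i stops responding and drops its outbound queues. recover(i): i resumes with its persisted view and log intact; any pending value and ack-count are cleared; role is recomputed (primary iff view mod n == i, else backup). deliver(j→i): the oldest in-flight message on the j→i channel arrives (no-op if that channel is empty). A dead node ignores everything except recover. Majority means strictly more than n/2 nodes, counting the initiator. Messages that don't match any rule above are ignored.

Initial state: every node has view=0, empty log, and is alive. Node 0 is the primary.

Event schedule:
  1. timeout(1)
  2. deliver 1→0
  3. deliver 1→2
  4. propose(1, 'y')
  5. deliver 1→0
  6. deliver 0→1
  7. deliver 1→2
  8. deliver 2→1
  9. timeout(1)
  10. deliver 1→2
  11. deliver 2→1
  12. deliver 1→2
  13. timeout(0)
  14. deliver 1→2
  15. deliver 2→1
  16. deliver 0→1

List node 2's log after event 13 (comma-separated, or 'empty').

after 1 — timeout(1): n1:prim/v1/[-]
after 2 — deliver 1→0: n0:back/v1/[-]
after 3 — deliver 1→2: n2:back/v1/[-]
after 4 — propose(1,'y'): ·
after 5 — deliver 1→0: n0:back/v1/[y]
after 6 — deliver 0→1: n1:prim/v1/[y]
after 7 — deliver 1→2: n2:back/v1/[y]
after 8 — deliver 2→1: ·
after 9 — timeout(1): n1:back/v2/[y]
after 10 — deliver 1→2: n2:prim/v2/[y]
after 11 — deliver 2→1: ·
after 12 — deliver 1→2: ·
after 13 — timeout(0): n0:back/v2/[y]

y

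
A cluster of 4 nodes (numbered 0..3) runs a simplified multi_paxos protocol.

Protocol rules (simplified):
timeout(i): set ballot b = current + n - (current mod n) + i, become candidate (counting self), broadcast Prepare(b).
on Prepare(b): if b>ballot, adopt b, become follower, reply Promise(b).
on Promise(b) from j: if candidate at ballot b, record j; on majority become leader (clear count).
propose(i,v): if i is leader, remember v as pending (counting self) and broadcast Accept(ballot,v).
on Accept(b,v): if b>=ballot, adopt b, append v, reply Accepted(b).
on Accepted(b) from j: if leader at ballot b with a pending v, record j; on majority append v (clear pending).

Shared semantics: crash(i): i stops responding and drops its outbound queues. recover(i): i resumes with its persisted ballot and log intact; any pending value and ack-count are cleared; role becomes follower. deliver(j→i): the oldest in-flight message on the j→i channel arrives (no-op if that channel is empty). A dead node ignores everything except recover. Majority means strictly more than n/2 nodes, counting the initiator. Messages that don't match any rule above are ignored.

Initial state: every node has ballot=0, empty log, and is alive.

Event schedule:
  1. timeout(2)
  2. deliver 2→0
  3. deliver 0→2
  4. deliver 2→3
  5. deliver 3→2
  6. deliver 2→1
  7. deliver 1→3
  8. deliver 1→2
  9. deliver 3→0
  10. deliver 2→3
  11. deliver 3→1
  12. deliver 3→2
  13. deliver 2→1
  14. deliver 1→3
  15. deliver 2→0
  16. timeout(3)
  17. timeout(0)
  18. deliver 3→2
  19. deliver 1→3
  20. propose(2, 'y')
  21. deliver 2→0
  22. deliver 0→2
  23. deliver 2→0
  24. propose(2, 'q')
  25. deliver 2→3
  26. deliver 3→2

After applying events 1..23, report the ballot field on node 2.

after 1 — timeout(2): n2:cand/b6/[-]
after 2 — deliver 2→0: n0:foll/b6/[-]
after 3 — deliver 0→2: ·
after 4 — deliver 2→3: n3:foll/b6/[-]
after 5 — deliver 3→2: n2:lead/b6/[-]
after 6 — deliver 2→1: n1:foll/b6/[-]
after 7 — deliver 1→3: ·
after 8 — deliver 1→2: ·
after 9 — deliver 3→0: ·
after 10 — deliver 2→3: ·
after 11 — deliver 3→1: ·
after 12 — deliver 3→2: ·
after 13 — deliver 2→1: ·
after 14 — deliver 1→3: ·
after 15 — deliver 2→0: ·
after 16 — timeout(3): n3:cand/b11/[-]
after 17 — timeout(0): n0:cand/b8/[-]
after 18 — deliver 3→2: n2:foll/b11/[-]
after 19 — deliver 1→3: ·
after 20 — propose(2,'y'): ·
after 21 — deliver 2→0: ·
after 22 — deliver 0→2: ·
after 23 — deliver 2→0: ·

11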